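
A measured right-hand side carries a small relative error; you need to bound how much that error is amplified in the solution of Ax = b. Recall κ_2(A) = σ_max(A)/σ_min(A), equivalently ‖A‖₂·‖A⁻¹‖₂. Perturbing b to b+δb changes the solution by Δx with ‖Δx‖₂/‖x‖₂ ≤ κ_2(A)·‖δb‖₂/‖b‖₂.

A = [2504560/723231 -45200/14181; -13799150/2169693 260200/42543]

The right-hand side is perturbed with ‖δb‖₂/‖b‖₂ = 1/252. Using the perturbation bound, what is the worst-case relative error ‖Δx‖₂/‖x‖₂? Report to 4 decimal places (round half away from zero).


0.4366

M = AᵀA = [854228124100/16289161641 -271140814000/5429720547; -271140814000/5429720547 86091400000/1809906849]. tr(M)=1937040100/19368801, det(M)=16000000/19368801
eigenvalues of AᵀA: λ = (tr ± √(tr²−4·det))/2 = 100, 160000/19368801
κ = σ_max/σ_min = 10/(400/4401) = 110.0250
κ_2(A)·‖δb‖/‖b‖ = 0.4366


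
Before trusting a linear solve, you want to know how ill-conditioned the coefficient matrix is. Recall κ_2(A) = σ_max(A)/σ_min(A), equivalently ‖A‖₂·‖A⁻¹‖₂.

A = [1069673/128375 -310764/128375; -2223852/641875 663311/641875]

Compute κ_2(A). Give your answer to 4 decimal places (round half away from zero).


AᵀA = [198523821841/2437890625 -57902378688/2437890625; -57902378688/2437890625 16889574409/2437890625]; tr = 344661434/3900625, det = 4879681/97515625
λ_max, λ_min = (344661434/3900625 ± √118788458678024256/15214875390625)/2 = 2209/25, 2209/3900625
so κ_2 = √((2209/25) / (2209/3900625)) = 395.0000

395.0000


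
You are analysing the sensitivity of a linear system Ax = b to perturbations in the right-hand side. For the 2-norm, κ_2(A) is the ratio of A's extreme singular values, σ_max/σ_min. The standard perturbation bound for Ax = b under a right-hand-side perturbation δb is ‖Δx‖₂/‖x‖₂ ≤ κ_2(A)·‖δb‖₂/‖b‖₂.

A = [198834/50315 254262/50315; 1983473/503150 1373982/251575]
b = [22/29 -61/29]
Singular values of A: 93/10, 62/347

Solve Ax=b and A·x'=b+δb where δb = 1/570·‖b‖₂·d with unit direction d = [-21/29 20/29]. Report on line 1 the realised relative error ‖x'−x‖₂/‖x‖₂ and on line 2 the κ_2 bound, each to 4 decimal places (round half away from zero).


σ_max = 93/10, σ_min = 62/347
condition number: (93/10) ÷ (62/347) = 52.0500
worst-case relative error ≤ 52.0500 × 1/570 = 0.0913
solve Ax = b  →  x = [8.8903 -6.8022]
‖b‖ = 2.2361, ‖x‖ = 11.1941
re-solving with b+δb shifts x by Δx of norm 0.0220
relative error = 0.0020
realised/bound (from unrounded values) ≈ 0.0215

0.0020
0.0913


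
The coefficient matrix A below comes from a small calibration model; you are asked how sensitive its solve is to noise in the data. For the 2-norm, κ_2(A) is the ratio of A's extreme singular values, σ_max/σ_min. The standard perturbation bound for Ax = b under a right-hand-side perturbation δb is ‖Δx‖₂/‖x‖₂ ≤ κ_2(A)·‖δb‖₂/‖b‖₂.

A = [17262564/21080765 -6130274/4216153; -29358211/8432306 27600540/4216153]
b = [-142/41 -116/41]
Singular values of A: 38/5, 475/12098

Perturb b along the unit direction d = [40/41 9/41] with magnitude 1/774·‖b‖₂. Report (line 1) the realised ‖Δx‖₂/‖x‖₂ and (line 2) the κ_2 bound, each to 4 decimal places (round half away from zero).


largest singular value 38/5, smallest 475/12098
condition number: (38/5) ÷ (475/12098) = 193.5680
perturbation bound = 193.5680·1/774 = 0.2501
solve Ax = b  →  x = [-89.7684 -48.1747]
‖b‖₂ = 4.4721 and ‖x‖₂ = 101.8782
Δx = A⁻¹·δb where δb = 1/774·4.4721·d; ‖Δx‖ = 0.1472
realised ‖Δx‖/‖x‖ = 0.0014
so the bound overstates the realised error by a factor of ≈ 173.1331 (computed from the unrounded values)

0.0014
0.2501


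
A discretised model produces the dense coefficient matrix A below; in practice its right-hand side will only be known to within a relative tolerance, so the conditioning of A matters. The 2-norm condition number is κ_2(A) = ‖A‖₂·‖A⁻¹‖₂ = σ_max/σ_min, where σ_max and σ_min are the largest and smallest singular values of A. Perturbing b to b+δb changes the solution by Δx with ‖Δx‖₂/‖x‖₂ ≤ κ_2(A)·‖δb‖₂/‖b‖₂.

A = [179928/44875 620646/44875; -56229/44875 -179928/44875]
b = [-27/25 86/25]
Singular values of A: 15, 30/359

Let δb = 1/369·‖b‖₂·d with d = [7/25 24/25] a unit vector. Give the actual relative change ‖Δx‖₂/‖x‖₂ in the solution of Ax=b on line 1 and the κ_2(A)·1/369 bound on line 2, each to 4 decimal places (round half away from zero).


0.0033
0.4864

from the listed singular values, σ₁ = 15, σ_n = 30/359
κ_2(A) = 15 / (30/359) = 179.5000
bound on ‖Δx‖/‖x‖: κ·ε = 179.5000·1/369 = 0.4864
solve Ax = b  →  x = [-34.5013 9.9240]
2-norm of b is 3.6056; of x, 35.9002
Δx = A⁻¹·δb where δb = 1/369·3.6056·d; ‖Δx‖ = 0.1169
realised ‖Δx‖/‖x‖ = 0.0033
realised/bound (from unrounded values) ≈ 0.0067


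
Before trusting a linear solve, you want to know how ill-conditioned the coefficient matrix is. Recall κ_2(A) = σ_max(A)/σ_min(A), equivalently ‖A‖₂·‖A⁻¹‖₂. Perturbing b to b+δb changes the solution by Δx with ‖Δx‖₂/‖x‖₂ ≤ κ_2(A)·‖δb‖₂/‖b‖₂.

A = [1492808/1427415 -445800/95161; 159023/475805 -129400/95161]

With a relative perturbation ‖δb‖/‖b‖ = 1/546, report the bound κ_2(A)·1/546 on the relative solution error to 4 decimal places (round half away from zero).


0.3188

AᵀA = [98242822225/81500543289 -48481769000/9055615921; -48481769000/9055615921 215482000000/9055615921]; tr = 1212124225/48483369, det = 1000000/48483369
char-poly roots: 25 and 40000/48483369
so κ_2 = √(25 / (40000/48483369)) = 174.0750
κ_2(A)·‖δb‖/‖b‖ = 0.3188


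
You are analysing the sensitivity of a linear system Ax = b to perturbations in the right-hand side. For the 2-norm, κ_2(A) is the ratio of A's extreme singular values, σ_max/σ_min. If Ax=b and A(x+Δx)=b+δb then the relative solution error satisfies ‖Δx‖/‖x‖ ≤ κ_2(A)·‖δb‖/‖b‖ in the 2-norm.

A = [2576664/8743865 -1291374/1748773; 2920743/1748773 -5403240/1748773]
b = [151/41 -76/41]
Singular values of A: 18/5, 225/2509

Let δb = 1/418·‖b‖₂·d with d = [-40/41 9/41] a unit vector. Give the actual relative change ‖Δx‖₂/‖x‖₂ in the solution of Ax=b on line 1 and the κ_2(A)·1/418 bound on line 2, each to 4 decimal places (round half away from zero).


0.0025
0.0960

σ_max = 18/5, σ_min = 225/2509
κ_2(A) = (18/5) / (225/2509) = 40.1440
bound on ‖Δx‖/‖x‖: κ·ε = 40.1440·1/418 = 0.0960
solve Ax = b  →  x = [-39.4876 -20.7452]
‖b‖ = 4.1231, ‖x‖ = 44.6053
Δx = A⁻¹·δb where δb = 1/418·4.1231·d; ‖Δx‖ = 0.1100
relative error = 0.0025
realised/bound (from unrounded values) ≈ 0.0257


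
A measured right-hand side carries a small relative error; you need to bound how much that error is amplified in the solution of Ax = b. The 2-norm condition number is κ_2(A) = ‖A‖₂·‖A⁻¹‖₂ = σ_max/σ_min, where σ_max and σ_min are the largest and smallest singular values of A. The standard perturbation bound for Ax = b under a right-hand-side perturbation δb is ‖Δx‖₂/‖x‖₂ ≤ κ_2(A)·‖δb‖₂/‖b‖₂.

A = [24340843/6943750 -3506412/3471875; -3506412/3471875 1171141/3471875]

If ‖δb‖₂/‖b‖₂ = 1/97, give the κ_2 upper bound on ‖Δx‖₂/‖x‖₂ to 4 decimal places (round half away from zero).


0.9163

form AᵀA = [1026650141449/77145062500 -74849623758/19286265625; -74849623758/19286265625 21866394169/19286265625] with trace 1782585149/123432100 and determinant 130321/4937284
solving λ² − 1782585149/123432100·λ + 130321/4937284 = 0 gives λ = 361/25, 9025/4937284
σ_max=√(361/25)=(19/5), σ_min=√(9025/4937284)=(95/2222) → κ = 88.8800
perturbation bound = 88.8800·1/97 = 0.9163


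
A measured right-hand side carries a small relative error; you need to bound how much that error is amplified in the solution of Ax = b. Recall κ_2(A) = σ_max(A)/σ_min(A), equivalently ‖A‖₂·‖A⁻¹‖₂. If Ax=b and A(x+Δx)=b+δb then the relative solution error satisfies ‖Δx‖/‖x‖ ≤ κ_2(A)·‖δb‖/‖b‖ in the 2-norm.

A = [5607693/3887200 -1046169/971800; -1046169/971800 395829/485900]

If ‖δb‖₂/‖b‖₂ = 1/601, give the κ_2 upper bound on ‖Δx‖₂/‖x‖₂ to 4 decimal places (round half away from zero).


0.5174

M = AᵀA = [1958309360289/604412953600 -367177072437/151103238400; -367177072437/151103238400 68847678621/37775809600]. tr(M)=122394888729/24176518144, det(M)=102515625/386824290304
solving λ² − 122394888729/24176518144·λ + 102515625/386824290304 = 0 gives λ = 81/16, 1265625/24176518144
κ = σ_max/σ_min = (9/4)/(1125/155488) = 310.9760
bound on ‖Δx‖/‖x‖: κ·ε = 310.9760·1/601 = 0.5174


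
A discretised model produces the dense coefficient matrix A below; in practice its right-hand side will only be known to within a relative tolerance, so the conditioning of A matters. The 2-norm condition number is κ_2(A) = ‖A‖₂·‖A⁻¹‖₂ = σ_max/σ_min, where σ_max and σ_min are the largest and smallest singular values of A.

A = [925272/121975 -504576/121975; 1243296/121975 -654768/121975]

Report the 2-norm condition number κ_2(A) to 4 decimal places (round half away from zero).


M = AᵀA = [332444736/2059225 -7091712/82369; -7091712/82369 94576896/2059225]. tr(M)=427021632/2059225, det(M)=107495424/51480625
eigenvalues of AᵀA: λ = (tr ± √(tr²−4·det))/2 = 5184/25, 20736/2059225
κ_2(A) = √(λ_max/λ_min) = √((5184/25) / (20736/2059225)) = 143.5000

143.5000


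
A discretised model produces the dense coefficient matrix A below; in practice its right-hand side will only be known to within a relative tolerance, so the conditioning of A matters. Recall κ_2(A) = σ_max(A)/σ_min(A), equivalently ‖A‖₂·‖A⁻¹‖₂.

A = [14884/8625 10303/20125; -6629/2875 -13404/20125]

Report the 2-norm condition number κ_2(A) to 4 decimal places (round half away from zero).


289.8000

AᵀA = [24681049/2975625 16796608/6943125; 16796608/6943125 11432761/16200625]; tr = 2099626/233289, det = 25/25921
eigenvalues of AᵀA: λ = (tr ± √(tr²−4·det))/2 = 9, 25/233289
κ = σ_max/σ_min = 3/(5/483) = 289.8000


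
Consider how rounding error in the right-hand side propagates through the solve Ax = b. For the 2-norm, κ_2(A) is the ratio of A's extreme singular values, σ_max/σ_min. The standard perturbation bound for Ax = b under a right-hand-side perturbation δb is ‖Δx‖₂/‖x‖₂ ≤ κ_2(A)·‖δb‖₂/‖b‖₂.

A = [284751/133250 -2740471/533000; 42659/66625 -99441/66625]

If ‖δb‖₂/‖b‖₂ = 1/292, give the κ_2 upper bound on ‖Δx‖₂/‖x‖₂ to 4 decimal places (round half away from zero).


M = AᵀA = [141379669/28408900 -271431909/22727120; -271431909/22727120 13028873761/454542400]. tr(M)=18095797/537920, det(M)=707281/67240000
solving λ² − 18095797/537920·λ + 707281/67240000 = 0 gives λ = 841/25, 841/2689600
κ_2(A) = √(λ_max/λ_min) = √((841/25) / (841/2689600)) = 328.0000
perturbation bound = 328.0000·1/292 = 1.1233

1.1233


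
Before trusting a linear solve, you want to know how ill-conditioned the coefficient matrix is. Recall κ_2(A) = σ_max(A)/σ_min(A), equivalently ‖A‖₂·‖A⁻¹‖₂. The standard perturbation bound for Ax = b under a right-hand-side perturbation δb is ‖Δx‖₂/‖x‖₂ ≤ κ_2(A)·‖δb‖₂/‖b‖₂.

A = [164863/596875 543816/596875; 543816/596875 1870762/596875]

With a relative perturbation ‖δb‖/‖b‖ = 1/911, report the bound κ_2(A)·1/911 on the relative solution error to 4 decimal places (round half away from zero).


form AᵀA = [516665041/570015625 1771208712/570015625; 1771208712/570015625 6072778084/570015625] with trace 10543109/912025 and determinant 1156/912025
char-poly roots: 289/25 and 4/36481
κ_2(A) = √(λ_max/λ_min) = √((289/25) / (4/36481)) = 324.7000
bound on ‖Δx‖/‖x‖: κ·ε = 324.7000·1/911 = 0.3564

0.3564


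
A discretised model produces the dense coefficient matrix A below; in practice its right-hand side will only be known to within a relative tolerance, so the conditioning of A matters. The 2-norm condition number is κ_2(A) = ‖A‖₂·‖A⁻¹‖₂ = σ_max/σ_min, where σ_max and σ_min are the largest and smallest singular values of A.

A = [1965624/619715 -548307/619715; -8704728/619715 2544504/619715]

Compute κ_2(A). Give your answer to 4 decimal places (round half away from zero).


377.8750

form AᵀA = [9474832512/45692645 -2763471816/45692645; -2763471816/45692645 806084613/45692645] with trace 2056183425/9138529 and determinant 3240000/9138529
solving λ² − 2056183425/9138529·λ + 3240000/9138529 = 0 gives λ = 225, 14400/9138529
σ_max=√225=15, σ_min=√(14400/9138529)=(120/3023) → κ = 377.8750


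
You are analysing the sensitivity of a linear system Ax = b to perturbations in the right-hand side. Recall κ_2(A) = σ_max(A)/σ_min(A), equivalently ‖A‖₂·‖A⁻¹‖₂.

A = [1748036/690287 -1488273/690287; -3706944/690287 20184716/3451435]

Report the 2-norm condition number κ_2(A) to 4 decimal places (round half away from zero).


22.8875

AᵀA = [99390909328/2819503801 -519712341876/14097519005; -519712341876/14097519005 2738441852449/70487595025]; tr = 6210718889/83814025, det = 875213056/83814025
eigenvalues of AᵀA: λ = (tr ± √(tr²−4·det))/2 = 1849/25, 473344/3352561
so κ_2 = √((1849/25) / (473344/3352561)) = 22.8875


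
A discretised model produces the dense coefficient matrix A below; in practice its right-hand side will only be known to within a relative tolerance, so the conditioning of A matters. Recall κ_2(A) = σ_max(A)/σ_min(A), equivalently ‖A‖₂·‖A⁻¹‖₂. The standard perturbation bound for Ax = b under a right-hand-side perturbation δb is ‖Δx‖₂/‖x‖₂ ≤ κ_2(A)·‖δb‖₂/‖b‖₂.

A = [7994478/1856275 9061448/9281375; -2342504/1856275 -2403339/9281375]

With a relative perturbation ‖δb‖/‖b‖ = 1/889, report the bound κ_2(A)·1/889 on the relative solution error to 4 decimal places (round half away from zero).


form AᵀA = [111038405572/5513211001 124914204648/27566055005; 124914204648/27566055005 140617405129/137830275025] with trace 1735025309/81993025 and determinant 1119364/81993025
λ_max, λ_min = (1735025309/81993025 ± √3009945702708801081/6722856148650625)/2 = 529/25, 2116/3279721
κ = σ_max/σ_min = (23/5)/(46/1811) = 181.1000
κ_2(A)·‖δb‖/‖b‖ = 0.2037

0.2037


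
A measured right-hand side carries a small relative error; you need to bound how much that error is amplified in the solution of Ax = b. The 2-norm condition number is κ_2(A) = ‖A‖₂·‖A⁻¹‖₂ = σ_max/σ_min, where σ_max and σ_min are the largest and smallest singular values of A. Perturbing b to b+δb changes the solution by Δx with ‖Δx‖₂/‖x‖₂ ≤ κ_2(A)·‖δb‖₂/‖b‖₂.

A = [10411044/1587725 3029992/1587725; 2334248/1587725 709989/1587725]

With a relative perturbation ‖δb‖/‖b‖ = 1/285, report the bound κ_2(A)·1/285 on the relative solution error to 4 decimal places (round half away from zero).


M = AᵀA = [13544146448/299925125 3950347464/299925125; 3950347464/299925125 1152282677/299925125]. tr(M)=117571433/2399401, det(M)=38416/2399401
solving λ² − 117571433/2399401·λ + 38416/2399401 = 0 gives λ = 49, 784/2399401
σ_max=√49=7, σ_min=√(784/2399401)=(28/1549) → κ = 387.2500
worst-case relative error ≤ 387.2500 × 1/285 = 1.3588

1.3588


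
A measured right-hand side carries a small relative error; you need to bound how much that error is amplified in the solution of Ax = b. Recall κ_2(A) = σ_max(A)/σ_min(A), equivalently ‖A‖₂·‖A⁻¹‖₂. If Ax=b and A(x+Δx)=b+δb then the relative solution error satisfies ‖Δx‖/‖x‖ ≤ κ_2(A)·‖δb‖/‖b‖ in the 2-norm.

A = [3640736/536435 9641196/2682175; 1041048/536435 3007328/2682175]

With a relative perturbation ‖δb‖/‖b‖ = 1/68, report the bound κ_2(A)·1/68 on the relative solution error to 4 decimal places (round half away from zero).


M = AᵀA = [573549582400/11510500369 305854577280/11510500369; 305854577280/11510500369 163194691216/11510500369]. tr(M)=2549288144/39828721, det(M)=16000000/39828721
eigenvalues of AᵀA: λ = (tr ± √(tr²−4·det))/2 = 64, 250000/39828721
σ_max=√64=8, σ_min=√(250000/39828721)=(500/6311) → κ = 100.9760
bound on ‖Δx‖/‖x‖: κ·ε = 100.9760·1/68 = 1.4849

1.4849


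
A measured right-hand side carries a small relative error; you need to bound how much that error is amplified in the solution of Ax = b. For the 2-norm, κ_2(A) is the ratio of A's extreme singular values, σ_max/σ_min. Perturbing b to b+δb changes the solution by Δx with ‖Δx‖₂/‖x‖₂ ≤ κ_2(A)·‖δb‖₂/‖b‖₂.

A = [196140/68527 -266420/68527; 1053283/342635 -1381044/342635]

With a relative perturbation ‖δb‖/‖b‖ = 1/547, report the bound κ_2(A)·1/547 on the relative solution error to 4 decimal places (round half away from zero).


form AᵀA = [2462755729/139594225 -3283020972/139594225; -3283020972/139594225 4377851296/139594225] with trace 273624281/5583769 and determinant 960400/5583769
λ_max, λ_min = (273624281/5583769 ± √74848796545776561/31178476245361)/2 = 49, 19600/5583769
σ_max=√49=7, σ_min=√(19600/5583769)=(140/2363) → κ = 118.1500
worst-case relative error ≤ 118.1500 × 1/547 = 0.2160

0.2160


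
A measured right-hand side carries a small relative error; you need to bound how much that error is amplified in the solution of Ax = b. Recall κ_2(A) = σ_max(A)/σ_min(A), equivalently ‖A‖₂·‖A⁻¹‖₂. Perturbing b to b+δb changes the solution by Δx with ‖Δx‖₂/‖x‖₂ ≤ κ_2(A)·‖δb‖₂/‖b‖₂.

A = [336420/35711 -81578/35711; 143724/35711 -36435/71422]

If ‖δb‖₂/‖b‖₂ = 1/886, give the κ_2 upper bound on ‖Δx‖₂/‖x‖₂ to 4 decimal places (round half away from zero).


0.0284

M = AᵀA = [791923104/7546009 -177886170/7546009; -177886170/7546009 165369169/30184036]. tr(M)=1982785/17956, det(M)=86436/4489
char-poly roots: 441/4 and 784/4489
κ_2(A) = √(λ_max/λ_min) = √((441/4) / (784/4489)) = 25.1250
κ_2(A)·‖δb‖/‖b‖ = 0.0284


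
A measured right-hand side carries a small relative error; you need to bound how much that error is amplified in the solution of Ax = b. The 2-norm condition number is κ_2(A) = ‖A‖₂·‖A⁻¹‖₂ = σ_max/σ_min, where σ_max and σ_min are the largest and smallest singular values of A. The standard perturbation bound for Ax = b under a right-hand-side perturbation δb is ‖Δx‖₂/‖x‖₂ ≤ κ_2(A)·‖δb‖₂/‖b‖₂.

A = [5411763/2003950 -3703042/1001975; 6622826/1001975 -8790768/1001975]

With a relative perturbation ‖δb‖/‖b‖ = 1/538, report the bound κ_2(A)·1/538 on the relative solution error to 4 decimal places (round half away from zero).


M = AᵀA = [1211446601617/23762222500 -403785323739/5940555625; -403785323739/5940555625 538403089252/5940555625]. tr(M)=26920471669/190097780, det(M)=3208542736/5940555625
solving λ² − 26920471669/190097780·λ + 3208542736/5940555625 = 0 gives λ = 14161/100, 906304/237622225
so κ_2 = √((14161/100) / (906304/237622225)) = 192.6875
bound on ‖Δx‖/‖x‖: κ·ε = 192.6875·1/538 = 0.3582

0.3582


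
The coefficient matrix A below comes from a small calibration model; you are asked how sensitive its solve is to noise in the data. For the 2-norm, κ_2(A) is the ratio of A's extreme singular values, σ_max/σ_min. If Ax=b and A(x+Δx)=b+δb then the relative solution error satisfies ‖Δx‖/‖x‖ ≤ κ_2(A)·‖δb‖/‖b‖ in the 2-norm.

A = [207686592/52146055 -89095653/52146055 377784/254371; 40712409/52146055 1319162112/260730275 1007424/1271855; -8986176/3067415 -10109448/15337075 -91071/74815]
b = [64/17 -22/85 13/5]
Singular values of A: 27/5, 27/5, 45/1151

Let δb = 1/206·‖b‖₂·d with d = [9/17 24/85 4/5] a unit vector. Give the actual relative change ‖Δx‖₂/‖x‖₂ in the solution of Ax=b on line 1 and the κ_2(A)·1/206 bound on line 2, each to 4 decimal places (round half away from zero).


largest singular value 27/5, smallest 45/1151
κ_2(A) = (27/5) / (45/1151) = 138.1200
bound on ‖Δx‖/‖x‖: κ·ε = 138.1200·1/206 = 0.6705
solve Ax = b  →  x = [-38.1426 -8.9617 94.5123]
‖b‖ = 4.5826, ‖x‖ = 102.3119
with δb = [0.0118 0.0063 0.0178], A·Δx = δb → ‖Δx‖ = 0.5690
dividing the unrounded norms, ‖Δx‖/‖x‖ = 0.0056
tightness: 0.0056 against a bound of 0.6705 (unrounded ratio ≈ 0.0083)

0.0056
0.6705


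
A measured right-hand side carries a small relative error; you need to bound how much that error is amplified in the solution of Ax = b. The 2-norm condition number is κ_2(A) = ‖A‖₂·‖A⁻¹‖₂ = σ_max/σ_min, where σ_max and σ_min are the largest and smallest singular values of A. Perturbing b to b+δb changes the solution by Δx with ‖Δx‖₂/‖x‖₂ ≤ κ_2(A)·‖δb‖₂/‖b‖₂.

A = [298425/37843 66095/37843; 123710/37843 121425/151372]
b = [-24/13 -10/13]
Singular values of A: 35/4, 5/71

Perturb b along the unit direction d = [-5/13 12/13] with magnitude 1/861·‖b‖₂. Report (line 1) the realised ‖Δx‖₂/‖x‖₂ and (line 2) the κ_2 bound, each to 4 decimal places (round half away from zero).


σ_max = 35/4, σ_min = 5/71
κ_2(A) = (35/4) / (5/71) = 124.2500
perturbation bound = 124.2500·1/861 = 0.1443
solve Ax = b  →  x = [-0.2230 -0.0502]
2-norm of b is 2.0000; of x, 0.2286
re-solving with b+δb shifts x by Δx of norm 0.0330
relative error = 0.1443
realised/bound = 1 exactly: the bound is attained for this b and d

0.1443
0.1443


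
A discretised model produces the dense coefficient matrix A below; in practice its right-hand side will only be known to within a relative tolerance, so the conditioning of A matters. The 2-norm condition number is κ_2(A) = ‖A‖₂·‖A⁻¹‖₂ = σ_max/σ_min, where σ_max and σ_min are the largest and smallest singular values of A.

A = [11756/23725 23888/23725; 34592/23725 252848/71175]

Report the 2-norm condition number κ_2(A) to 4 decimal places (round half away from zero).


M = AᵀA = [2135696/900601 15342400/2701803; 15342400/2701803 110508544/8105409]. tr(M)=767632/47961, det(M)=4096/47961
char-poly roots: 16 and 256/47961
κ = σ_max/σ_min = 4/(16/219) = 54.7500

54.7500


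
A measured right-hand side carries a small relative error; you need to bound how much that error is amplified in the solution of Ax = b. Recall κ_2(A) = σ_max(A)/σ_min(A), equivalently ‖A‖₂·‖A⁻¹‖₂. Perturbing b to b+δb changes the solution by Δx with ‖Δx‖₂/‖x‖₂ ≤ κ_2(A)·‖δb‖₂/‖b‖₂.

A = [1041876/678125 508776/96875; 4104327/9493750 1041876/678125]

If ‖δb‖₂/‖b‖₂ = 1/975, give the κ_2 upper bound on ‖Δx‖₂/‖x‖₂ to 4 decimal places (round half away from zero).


0.3700

AᵀA = [367367356161/144210062500 44979349734/5150359375; 44979349734/5150359375 22030885584/735765625]; tr = 7496673489/230736100, det = 467856/57684025
eigenvalues of AᵀA: λ = (tr ± √(tr²−4·det))/2 = 3249/100, 576/2307361
σ_max=√(3249/100)=(57/10), σ_min=√(576/2307361)=(24/1519) → κ = 360.7625
worst-case relative error ≤ 360.7625 × 1/975 = 0.3700


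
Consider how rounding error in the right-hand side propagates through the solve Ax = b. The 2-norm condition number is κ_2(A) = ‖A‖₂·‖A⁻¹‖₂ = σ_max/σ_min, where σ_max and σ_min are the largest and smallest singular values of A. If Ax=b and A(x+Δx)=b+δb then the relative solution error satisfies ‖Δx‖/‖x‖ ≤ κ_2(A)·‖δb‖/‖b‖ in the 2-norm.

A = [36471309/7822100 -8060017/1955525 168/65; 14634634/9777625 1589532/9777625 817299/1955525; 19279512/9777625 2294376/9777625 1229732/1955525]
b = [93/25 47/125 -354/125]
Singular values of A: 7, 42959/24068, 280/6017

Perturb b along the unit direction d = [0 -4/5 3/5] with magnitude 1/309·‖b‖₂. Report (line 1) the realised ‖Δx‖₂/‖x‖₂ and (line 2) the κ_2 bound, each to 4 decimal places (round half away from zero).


σ_max = 7, σ_min = 280/6017
κ = σ_max/σ_min = 7/(280/6017) = 150.4250
bound on ‖Δx‖/‖x‖: κ·ε = 150.4250·1/309 = 0.4868
solve Ax = b  →  x = [12.5322 -11.5001 -39.5077]
‖b‖₂ = 4.6904 and ‖x‖₂ = 43.0136
δb = ε·‖b‖·d = [0.0000 -0.0121 0.0091]; solving A·Δx = δb gives ‖Δx‖ = 0.3262
relative error = 0.0076
realised/bound (from unrounded values) ≈ 0.0156

0.0076
0.4868


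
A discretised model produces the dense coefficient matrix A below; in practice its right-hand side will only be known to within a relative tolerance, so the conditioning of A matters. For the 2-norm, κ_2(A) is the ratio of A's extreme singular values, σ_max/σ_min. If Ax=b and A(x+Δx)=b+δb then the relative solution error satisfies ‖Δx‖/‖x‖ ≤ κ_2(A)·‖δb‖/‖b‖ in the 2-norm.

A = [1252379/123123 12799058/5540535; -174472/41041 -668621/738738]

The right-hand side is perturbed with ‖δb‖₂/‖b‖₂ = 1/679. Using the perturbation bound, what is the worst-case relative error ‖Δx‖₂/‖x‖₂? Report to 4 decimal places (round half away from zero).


AᵀA = [10901878513/89699841 110378836858/4036492845; 110378836858/4036492845 4472489361649/726568712100]; tr = 55191972229/432224100, det = 163047361/432224100
λ_max, λ_min = (55191972229/432224100 ± √3045871906531244828041/186817672620810000)/2 = 12769/100, 12769/4322241
κ_2(A) = √(λ_max/λ_min) = √((12769/100) / (12769/4322241)) = 207.9000
bound on ‖Δx‖/‖x‖: κ·ε = 207.9000·1/679 = 0.3062

0.3062


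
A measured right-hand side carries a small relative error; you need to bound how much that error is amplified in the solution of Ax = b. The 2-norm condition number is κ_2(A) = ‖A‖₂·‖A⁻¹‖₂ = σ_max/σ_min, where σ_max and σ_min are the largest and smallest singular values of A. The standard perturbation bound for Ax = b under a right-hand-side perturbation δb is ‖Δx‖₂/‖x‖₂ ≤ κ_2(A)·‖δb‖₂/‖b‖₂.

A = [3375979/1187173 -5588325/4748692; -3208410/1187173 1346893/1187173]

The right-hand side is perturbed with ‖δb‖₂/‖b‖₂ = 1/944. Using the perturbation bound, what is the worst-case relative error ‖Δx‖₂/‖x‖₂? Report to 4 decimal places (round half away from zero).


AᵀA = [25792067701/1675837969 -42986453895/6703351876; -42986453895/6703351876 71647215649/26813407504]; tr = 2865800585/158659216, det = 83521/39664804
solving λ² − 2865800585/158659216·λ + 83521/39664804 = 0 gives λ = 289/16, 1156/9916201
κ = σ_max/σ_min = (17/4)/(34/3149) = 393.6250
worst-case relative error ≤ 393.6250 × 1/944 = 0.4170

0.4170


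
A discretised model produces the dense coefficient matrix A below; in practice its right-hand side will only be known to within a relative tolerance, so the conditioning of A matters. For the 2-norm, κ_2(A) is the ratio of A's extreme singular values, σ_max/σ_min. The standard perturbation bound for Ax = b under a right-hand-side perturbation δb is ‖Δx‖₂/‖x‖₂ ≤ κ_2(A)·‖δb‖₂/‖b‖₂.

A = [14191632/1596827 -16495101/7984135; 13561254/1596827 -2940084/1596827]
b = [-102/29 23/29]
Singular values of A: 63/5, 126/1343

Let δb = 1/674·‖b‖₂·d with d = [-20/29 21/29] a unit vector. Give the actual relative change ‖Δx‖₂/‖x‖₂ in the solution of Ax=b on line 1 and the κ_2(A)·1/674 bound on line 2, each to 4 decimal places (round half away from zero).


0.0018
0.1993

largest singular value 63/5, smallest 126/1343
κ = σ_max/σ_min = (63/5)/(126/1343) = 134.3000
bound on ‖Δx‖/‖x‖: κ·ε = 134.3000·1/674 = 0.1993
solve Ax = b  →  x = [6.8643 31.2311]
‖b‖ = 3.6056, ‖x‖ = 31.9766
Δx = A⁻¹·δb where δb = 1/674·3.6056·d; ‖Δx‖ = 0.0570
dividing the unrounded norms, ‖Δx‖/‖x‖ = 0.0018
so the bound overstates the realised error by a factor of ≈ 111.7457 (computed from the unrounded values)


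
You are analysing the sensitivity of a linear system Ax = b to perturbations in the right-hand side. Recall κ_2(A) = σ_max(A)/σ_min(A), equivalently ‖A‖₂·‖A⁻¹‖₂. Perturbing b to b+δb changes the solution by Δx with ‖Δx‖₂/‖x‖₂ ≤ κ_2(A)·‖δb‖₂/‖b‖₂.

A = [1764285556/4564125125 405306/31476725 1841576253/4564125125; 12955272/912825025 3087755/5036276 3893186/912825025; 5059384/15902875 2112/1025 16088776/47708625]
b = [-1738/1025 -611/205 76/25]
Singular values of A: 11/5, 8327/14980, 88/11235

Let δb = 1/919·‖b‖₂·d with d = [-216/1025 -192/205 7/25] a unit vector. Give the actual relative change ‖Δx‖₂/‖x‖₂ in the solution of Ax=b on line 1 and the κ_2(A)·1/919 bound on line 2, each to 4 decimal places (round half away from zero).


σ_max = 11/5, σ_min = 88/11235
κ = σ_max/σ_min = (11/5)/(88/11235) = 280.8750
bound on ‖Δx‖/‖x‖: κ·ε = 280.8750·1/919 = 0.3056
solve Ax = b  →  x = [-370.8769 1.2818 351.0679]
‖b‖₂ = 4.5826 and ‖x‖₂ = 510.6858
δb = ε·‖b‖·d = [-0.0011 -0.0047 0.0014]; solving A·Δx = δb gives ‖Δx‖ = 0.6366
dividing the unrounded norms, ‖Δx‖/‖x‖ = 0.0012
so the bound overstates the realised error by a factor of ≈ 245.1697 (computed from the unrounded values)

0.0012
0.3056


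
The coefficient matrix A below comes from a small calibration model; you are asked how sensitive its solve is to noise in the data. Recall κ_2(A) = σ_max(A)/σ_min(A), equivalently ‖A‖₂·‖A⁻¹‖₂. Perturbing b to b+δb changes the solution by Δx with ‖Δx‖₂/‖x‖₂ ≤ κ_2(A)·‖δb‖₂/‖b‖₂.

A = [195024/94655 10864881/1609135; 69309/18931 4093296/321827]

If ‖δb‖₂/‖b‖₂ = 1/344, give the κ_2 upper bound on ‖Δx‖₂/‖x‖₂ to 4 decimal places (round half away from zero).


M = AᵀA = [158127797601/8959569025 541851109632/8959569025; 541851109632/8959569025 1857863123649/8959569025]. tr(M)=80639636850/358382761, det(M)=791015625/358382761
solving λ² − 80639636850/358382761·λ + 791015625/358382761 = 0 gives λ = 225, 3515625/358382761
σ_max=√225=15, σ_min=√(3515625/358382761)=(1875/18931) → κ = 151.4480
κ_2(A)·‖δb‖/‖b‖ = 0.4403

0.4403


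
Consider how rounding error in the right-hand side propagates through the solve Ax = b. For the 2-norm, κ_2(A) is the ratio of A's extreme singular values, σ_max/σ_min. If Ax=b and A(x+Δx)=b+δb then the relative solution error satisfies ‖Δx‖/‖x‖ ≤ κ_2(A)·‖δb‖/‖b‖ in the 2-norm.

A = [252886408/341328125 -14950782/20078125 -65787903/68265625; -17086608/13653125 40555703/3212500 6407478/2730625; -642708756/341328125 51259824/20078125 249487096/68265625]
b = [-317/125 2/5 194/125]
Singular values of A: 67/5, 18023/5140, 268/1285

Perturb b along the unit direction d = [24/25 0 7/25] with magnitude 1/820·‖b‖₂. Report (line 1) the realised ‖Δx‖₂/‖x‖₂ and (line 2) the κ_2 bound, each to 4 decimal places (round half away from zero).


0.0018
0.0784

largest singular value 67/5, smallest 268/1285
κ_2(A) = (67/5) / (268/1285) = 64.2500
worst-case relative error ≤ 64.2500 × 1/820 = 0.0784
solve Ax = b  →  x = [-8.7289 -0.0881 -4.0111]
2-norm of b is 3.0000; of x, 9.6068
with δb = [0.0035 0.0000 0.0010], A·Δx = δb → ‖Δx‖ = 0.0175
relative error = 0.0018
so the bound overstates the realised error by a factor of ≈ 42.9103 (computed from the unrounded values)


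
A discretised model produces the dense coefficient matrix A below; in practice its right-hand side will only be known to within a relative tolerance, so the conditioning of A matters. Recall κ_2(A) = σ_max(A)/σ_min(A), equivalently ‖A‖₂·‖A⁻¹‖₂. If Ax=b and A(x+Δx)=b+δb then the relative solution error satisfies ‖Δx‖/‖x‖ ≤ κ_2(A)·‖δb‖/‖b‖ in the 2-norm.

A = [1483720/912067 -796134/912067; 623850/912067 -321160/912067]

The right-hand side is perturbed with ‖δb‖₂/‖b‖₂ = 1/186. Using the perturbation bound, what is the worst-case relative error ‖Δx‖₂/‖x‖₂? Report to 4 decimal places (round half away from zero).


M = AᵀA = [15329076100/4922285281 -8175121920/4922285281; -8175121920/4922285281 4360787524/4922285281]. tr(M)=68131016/17032129, det(M)=10000/17032129
eigenvalues of AᵀA: λ = (tr ± √(tr²−4·det))/2 = 4, 2500/17032129
σ_max=√4=2, σ_min=√(2500/17032129)=(50/4127) → κ = 165.0800
bound on ‖Δx‖/‖x‖: κ·ε = 165.0800·1/186 = 0.8875

0.8875


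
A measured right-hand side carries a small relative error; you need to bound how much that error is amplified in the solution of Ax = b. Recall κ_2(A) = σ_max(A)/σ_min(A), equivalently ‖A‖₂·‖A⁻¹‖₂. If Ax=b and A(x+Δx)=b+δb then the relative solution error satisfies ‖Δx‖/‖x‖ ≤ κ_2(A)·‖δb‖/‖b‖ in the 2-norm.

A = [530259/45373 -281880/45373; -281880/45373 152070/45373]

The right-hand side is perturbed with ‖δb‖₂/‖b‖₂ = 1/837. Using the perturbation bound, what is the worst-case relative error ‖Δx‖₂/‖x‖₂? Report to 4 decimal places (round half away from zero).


0.4689

AᵀA = [1247857929/7123561 -665518680/7123561; -665518680/7123561 354953700/7123561]; tr = 5546061/24649, det = 8100/24649
λ_max, λ_min = (5546061/24649 ± √30757993988121/607573201)/2 = 225, 36/24649
so κ_2 = √(225 / (36/24649)) = 392.5000
perturbation bound = 392.5000·1/837 = 0.4689


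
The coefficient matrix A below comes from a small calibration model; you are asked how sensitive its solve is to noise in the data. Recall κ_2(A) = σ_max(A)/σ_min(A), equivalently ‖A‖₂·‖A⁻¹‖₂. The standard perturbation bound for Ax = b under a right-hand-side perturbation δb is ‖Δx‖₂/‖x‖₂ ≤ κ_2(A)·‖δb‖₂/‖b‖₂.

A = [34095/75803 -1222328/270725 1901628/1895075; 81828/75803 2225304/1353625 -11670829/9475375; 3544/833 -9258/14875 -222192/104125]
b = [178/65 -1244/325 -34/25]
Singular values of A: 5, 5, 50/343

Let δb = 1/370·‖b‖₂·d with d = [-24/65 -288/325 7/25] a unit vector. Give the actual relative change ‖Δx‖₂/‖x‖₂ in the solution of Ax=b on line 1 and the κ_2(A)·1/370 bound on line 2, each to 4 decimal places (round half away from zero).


0.0066
0.0927

σ_max = 5, σ_min = 50/343
condition number: 5 ÷ (50/343) = 34.3000
bound on ‖Δx‖/‖x‖: κ·ε = 34.3000·1/370 = 0.0927
solve Ax = b  →  x = [6.1035 2.6744 12.0264]
‖b‖₂ = 4.8990 and ‖x‖₂ = 13.7491
Δx = A⁻¹·δb where δb = 1/370·4.8990·d; ‖Δx‖ = 0.0908
dividing the unrounded norms, ‖Δx‖/‖x‖ = 0.0066
tightness: 0.0066 against a bound of 0.0927 (unrounded ratio ≈ 0.0713)


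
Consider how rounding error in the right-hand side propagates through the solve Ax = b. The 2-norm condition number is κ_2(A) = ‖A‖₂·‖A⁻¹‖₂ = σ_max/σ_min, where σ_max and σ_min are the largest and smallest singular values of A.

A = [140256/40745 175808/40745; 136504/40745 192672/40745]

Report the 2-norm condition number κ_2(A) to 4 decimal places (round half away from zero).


AᵀA = [45547072/1974025 60592896/1974025; 60592896/1974025 80892928/1974025]; tr = 5057600/78961, det = 262144/78961
solving λ² − 5057600/78961·λ + 262144/78961 = 0 gives λ = 64, 4096/78961
κ_2(A) = √(λ_max/λ_min) = √(64 / (4096/78961)) = 35.1250

35.1250


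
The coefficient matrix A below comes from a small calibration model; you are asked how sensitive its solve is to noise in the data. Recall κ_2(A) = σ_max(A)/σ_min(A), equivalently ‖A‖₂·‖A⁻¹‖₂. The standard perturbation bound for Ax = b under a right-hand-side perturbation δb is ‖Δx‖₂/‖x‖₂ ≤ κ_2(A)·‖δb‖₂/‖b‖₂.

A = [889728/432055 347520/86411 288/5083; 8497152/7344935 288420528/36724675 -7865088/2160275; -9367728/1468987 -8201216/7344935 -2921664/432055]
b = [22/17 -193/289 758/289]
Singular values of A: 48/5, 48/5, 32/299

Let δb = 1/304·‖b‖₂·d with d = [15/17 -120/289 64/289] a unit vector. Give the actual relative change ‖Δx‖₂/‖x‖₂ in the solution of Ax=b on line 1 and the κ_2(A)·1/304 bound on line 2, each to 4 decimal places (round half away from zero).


largest singular value 48/5, smallest 32/299
κ_2(A) = (48/5) / (32/299) = 89.7000
perturbation bound = 89.7000·1/304 = 0.2951
solve Ax = b  →  x = [-13.3505 7.0022 11.0458]
‖b‖ = 3.0000, ‖x‖ = 18.6890
re-solving with b+δb shifts x by Δx of norm 0.0922
dividing the unrounded norms, ‖Δx‖/‖x‖ = 0.0049
tightness: 0.0049 against a bound of 0.2951 (unrounded ratio ≈ 0.0167)

0.0049
0.2951


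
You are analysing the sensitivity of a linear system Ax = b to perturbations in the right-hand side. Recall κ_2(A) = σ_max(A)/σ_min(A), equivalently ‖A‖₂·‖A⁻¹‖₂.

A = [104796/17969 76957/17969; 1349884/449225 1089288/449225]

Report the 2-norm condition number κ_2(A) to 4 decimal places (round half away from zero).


52.8500

AᵀA = [30055580704/698280625 22529078028/698280625; 22529078028/698280625 16913618521/698280625]; tr = 1878767969/27931225, det = 45212176/27931225
λ_max, λ_min = (1878767969/27931225 ± √3524717755498002561/780153330000625)/2 = 1681/25, 26896/1117249
κ_2(A) = √(λ_max/λ_min) = √((1681/25) / (26896/1117249)) = 52.8500


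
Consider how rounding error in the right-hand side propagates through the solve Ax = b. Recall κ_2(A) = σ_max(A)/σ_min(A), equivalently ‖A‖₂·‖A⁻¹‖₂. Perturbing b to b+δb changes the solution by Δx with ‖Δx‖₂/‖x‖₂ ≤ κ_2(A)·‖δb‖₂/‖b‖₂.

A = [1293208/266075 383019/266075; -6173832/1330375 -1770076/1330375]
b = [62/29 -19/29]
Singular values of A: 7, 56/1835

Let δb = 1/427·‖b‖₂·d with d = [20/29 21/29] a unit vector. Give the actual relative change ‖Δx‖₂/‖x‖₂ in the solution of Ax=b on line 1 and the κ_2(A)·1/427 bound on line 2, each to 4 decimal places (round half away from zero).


0.0052
0.5372

largest singular value 7, smallest 56/1835
κ = σ_max/σ_min = 7/(56/1835) = 229.3750
worst-case relative error ≤ 229.3750 × 1/427 = 0.5372
solve Ax = b  →  x = [-8.9007 31.5371]
‖b‖ = 2.2361, ‖x‖ = 32.7691
with δb = [0.0036 0.0038], A·Δx = δb → ‖Δx‖ = 0.1716
realised ‖Δx‖/‖x‖ = 0.0052
so the bound overstates the realised error by a factor of ≈ 102.5835 (computed from the unrounded values)


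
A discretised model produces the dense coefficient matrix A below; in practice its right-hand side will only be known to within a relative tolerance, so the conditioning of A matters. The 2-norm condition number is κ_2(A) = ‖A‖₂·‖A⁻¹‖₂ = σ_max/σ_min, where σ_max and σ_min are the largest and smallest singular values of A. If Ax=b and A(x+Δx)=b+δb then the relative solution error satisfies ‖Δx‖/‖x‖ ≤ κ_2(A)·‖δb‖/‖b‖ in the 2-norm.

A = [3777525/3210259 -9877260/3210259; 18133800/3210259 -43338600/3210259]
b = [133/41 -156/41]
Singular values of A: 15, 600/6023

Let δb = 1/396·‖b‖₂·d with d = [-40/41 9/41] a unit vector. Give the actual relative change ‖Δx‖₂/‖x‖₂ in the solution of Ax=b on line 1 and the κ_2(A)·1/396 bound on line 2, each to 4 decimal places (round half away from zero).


0.0032
0.3802

largest singular value 15, smallest 600/6023
condition number: 15 ÷ (600/6023) = 150.5750
κ_2(A)·‖δb‖/‖b‖ = 0.3802
solve Ax = b  →  x = [-37.1415 -15.2590]
2-norm of b is 5.0000; of x, 40.1538
δb = ε·‖b‖·d = [-0.0123 0.0028]; solving A·Δx = δb gives ‖Δx‖ = 0.1267
realised ‖Δx‖/‖x‖ = 0.0032
so the bound overstates the realised error by a factor of ≈ 120.4615 (computed from the unrounded values)
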